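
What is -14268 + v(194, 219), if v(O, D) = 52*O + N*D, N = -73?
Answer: -20167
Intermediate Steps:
v(O, D) = -73*D + 52*O (v(O, D) = 52*O - 73*D = -73*D + 52*O)
-14268 + v(194, 219) = -14268 + (-73*219 + 52*194) = -14268 + (-15987 + 10088) = -14268 - 5899 = -20167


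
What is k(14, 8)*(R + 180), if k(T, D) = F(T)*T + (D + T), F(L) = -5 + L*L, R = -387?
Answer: -558072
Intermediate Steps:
F(L) = -5 + L²
k(T, D) = D + T + T*(-5 + T²) (k(T, D) = (-5 + T²)*T + (D + T) = T*(-5 + T²) + (D + T) = D + T + T*(-5 + T²))
k(14, 8)*(R + 180) = (8 + 14³ - 4*14)*(-387 + 180) = (8 + 2744 - 56)*(-207) = 2696*(-207) = -558072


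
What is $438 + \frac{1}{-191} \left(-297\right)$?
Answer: $\frac{83955}{191} \approx 439.56$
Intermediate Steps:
$438 + \frac{1}{-191} \left(-297\right) = 438 - - \frac{297}{191} = 438 + \frac{297}{191} = \frac{83955}{191}$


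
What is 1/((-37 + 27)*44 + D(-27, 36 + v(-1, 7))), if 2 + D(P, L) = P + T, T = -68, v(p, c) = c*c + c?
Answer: -1/537 ≈ -0.0018622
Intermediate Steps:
v(p, c) = c + c**2 (v(p, c) = c**2 + c = c + c**2)
D(P, L) = -70 + P (D(P, L) = -2 + (P - 68) = -2 + (-68 + P) = -70 + P)
1/((-37 + 27)*44 + D(-27, 36 + v(-1, 7))) = 1/((-37 + 27)*44 + (-70 - 27)) = 1/(-10*44 - 97) = 1/(-440 - 97) = 1/(-537) = -1/537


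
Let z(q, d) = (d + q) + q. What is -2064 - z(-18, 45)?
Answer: -2073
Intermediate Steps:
z(q, d) = d + 2*q
-2064 - z(-18, 45) = -2064 - (45 + 2*(-18)) = -2064 - (45 - 36) = -2064 - 1*9 = -2064 - 9 = -2073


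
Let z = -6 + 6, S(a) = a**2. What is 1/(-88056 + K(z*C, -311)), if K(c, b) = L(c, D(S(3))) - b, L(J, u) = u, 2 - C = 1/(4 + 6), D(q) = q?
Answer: -1/87736 ≈ -1.1398e-5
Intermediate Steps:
C = 19/10 (C = 2 - 1/(4 + 6) = 2 - 1/10 = 19/10 ≈ 1.9000)
z = 0
K(c, b) = 9 - b (K(c, b) = 3**2 - b = 9 - b)
1/(-88056 + K(z*C, -311)) = 1/(-88056 + (9 - 1*(-311))) = 1/(-88056 + (9 + 311)) = 1/(-88056 + 320) = 1/(-87736) = -1/87736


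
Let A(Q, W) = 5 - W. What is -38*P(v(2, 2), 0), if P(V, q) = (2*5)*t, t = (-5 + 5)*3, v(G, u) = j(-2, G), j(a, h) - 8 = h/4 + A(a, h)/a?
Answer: 0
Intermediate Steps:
j(a, h) = 8 + h/4 + (5 - h)/a (j(a, h) = 8 + (h/4 + (5 - h)/a) = 8 + h/4 + (5 - h)/a)
v(G, u) = 11/2 + 3*G/4 (v(G, u) = (5 - G + (¼)*(-2)*(32 + G))/(-2) = -(5 - G + (-16 - G/2))/2 = -(-11 - 3*G/2)/2 = 11/2 + 3*G/4)
t = 0 (t = 0*3 = 0)
P(V, q) = 0 (P(V, q) = (2*5)*0 = 10*0 = 0)
-38*P(v(2, 2), 0) = -38*0 = 0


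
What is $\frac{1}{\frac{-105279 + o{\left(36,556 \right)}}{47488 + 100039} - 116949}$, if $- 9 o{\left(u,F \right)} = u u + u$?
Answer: $- \frac{147527}{17253240550} \approx -8.5507 \cdot 10^{-6}$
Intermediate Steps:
$o{\left(u,F \right)} = - \frac{u}{9} - \frac{u^{2}}{9}$ ($o{\left(u,F \right)} = - \frac{u u + u}{9} = - \frac{u^{2} + u}{9} = - \frac{u + u^{2}}{9} = - \frac{u}{9} - \frac{u^{2}}{9}$)
$\frac{1}{\frac{-105279 + o{\left(36,556 \right)}}{47488 + 100039} - 116949} = \frac{1}{\frac{-105279 - 4 \left(1 + 36\right)}{47488 + 100039} - 116949} = \frac{1}{\frac{-105279 - 4 \cdot 37}{147527} - 116949} = \frac{1}{\left(-105279 - 148\right) \frac{1}{147527} - 116949} = \frac{1}{\left(-105427\right) \frac{1}{147527} - 116949} = \frac{1}{- \frac{105427}{147527} - 116949} = \frac{1}{- \frac{17253240550}{147527}} = - \frac{147527}{17253240550}$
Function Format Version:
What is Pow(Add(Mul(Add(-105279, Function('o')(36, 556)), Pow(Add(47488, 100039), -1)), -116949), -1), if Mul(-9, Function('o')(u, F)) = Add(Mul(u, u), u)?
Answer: Rational(-147527, 17253240550) ≈ -8.5507e-6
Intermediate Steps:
Function('o')(u, F) = Add(Mul(Rational(-1, 9), u), Mul(Rational(-1, 9), Pow(u, 2))) (Function('o')(u, F) = Mul(Rational(-1, 9), Add(Mul(u, u), u)) = Mul(Rational(-1, 9), Add(Pow(u, 2), u)) = Mul(Rational(-1, 9), Add(u, Pow(u, 2))) = Add(Mul(Rational(-1, 9), u), Mul(Rational(-1, 9), Pow(u, 2))))
Pow(Add(Mul(Add(-105279, Function('o')(36, 556)), Pow(Add(47488, 100039), -1)), -116949), -1) = Pow(Add(Mul(Add(-105279, Mul(Rational(-1, 9), 36, Add(1, 36))), Pow(Add(47488, 100039), -1)), -116949), -1) = Pow(Add(Mul(Add(-105279, Mul(Rational(-1, 9), 36, 37)), Pow(147527, -1)), -116949), -1) = Pow(Add(Mul(Add(-105279, -148), Rational(1, 147527)), -116949), -1) = Pow(Add(Mul(-105427, Rational(1, 147527)), -116949), -1) = Pow(Add(Rational(-105427, 147527), -116949), -1) = Pow(Rational(-17253240550, 147527), -1) = Rational(-147527, 17253240550)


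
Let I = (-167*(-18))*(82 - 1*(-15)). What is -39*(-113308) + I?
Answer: 4710594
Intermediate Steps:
I = 291582 (I = 3006*(82 + 15) = 3006*97 = 291582)
-39*(-113308) + I = -39*(-113308) + 291582 = 4419012 + 291582 = 4710594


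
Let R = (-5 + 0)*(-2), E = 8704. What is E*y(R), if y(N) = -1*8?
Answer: -69632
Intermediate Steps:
R = 10 (R = -5*(-2) = 10)
y(N) = -8
E*y(R) = 8704*(-8) = -69632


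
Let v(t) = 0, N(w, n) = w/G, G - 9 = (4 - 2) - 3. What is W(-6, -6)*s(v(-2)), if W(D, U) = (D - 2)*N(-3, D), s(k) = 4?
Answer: 12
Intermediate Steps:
G = 8 (G = 9 + ((4 - 2) - 3) = 9 + (2 - 3) = 9 - 1 = 8)
N(w, n) = w/8
W(D, U) = ¾ - 3*D/8 (W(D, U) = (D - 2)*((⅛)*(-3)) = (-2 + D)*(-3/8) = ¾ - 3*D/8)
W(-6, -6)*s(v(-2)) = (¾ - 3/8*(-6))*4 = (¾ + 9/4)*4 = 3*4 = 12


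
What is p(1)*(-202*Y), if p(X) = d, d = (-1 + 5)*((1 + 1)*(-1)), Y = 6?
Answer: 9696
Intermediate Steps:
d = -8 (d = 4*(2*(-1)) = 4*(-2) = -8)
p(X) = -8
p(1)*(-202*Y) = -(-1616)*6 = -8*(-1212) = 9696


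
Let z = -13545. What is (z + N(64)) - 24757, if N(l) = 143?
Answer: -38159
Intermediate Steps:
(z + N(64)) - 24757 = (-13545 + 143) - 24757 = -13402 - 24757 = -38159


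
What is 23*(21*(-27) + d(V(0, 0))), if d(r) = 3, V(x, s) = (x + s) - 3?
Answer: -12972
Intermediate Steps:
V(x, s) = -3 + s + x (V(x, s) = (s + x) - 3 = -3 + s + x)
23*(21*(-27) + d(V(0, 0))) = 23*(21*(-27) + 3) = 23*(-567 + 3) = 23*(-564) = -12972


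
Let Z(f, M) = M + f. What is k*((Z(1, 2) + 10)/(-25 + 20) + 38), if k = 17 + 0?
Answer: 3009/5 ≈ 601.80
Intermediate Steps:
k = 17
k*((Z(1, 2) + 10)/(-25 + 20) + 38) = 17*(((2 + 1) + 10)/(-25 + 20) + 38) = 17*((3 + 10)/(-5) + 38) = 17*(13*(-⅕) + 38) = 17*(-13/5 + 38) = 17*(177/5) = 3009/5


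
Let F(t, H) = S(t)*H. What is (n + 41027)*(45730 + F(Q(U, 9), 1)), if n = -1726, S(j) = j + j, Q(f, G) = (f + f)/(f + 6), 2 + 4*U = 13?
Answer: 62904944794/35 ≈ 1.7973e+9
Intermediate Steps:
U = 11/4 (U = -1/2 + (1/4)*13 = -1/2 + 13/4 = 11/4 ≈ 2.7500)
Q(f, G) = 2*f/(6 + f) (Q(f, G) = (2*f)/(6 + f) = 2*f/(6 + f))
S(j) = 2*j
F(t, H) = 2*H*t (F(t, H) = (2*t)*H = 2*H*t)
(n + 41027)*(45730 + F(Q(U, 9), 1)) = (-1726 + 41027)*(45730 + 2*1*(2*(11/4)/(6 + 11/4))) = 39301*(45730 + 2*1*(2*(11/4)/(35/4))) = 39301*(45730 + 2*1*(2*(11/4)*(4/35))) = 39301*(45730 + 2*1*(22/35)) = 39301*(45730 + 44/35) = 39301*(1600594/35) = 62904944794/35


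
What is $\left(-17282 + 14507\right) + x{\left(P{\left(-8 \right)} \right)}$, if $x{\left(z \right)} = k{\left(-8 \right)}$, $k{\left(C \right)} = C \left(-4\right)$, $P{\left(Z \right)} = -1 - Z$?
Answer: $-2743$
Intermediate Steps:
$k{\left(C \right)} = - 4 C$
$x{\left(z \right)} = 32$ ($x{\left(z \right)} = \left(-4\right) \left(-8\right) = 32$)
$\left(-17282 + 14507\right) + x{\left(P{\left(-8 \right)} \right)} = \left(-17282 + 14507\right) + 32 = -2775 + 32 = -2743$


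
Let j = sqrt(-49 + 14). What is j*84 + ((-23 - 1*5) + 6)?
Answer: -22 + 84*I*sqrt(35) ≈ -22.0 + 496.95*I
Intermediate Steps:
j = I*sqrt(35) (j = sqrt(-35) = I*sqrt(35) ≈ 5.9161*I)
j*84 + ((-23 - 1*5) + 6) = (I*sqrt(35))*84 + ((-23 - 1*5) + 6) = 84*I*sqrt(35) + ((-23 - 5) + 6) = 84*I*sqrt(35) + (-28 + 6) = 84*I*sqrt(35) - 22 = -22 + 84*I*sqrt(35)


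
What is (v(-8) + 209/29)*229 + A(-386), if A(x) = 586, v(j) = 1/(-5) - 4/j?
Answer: 668473/290 ≈ 2305.1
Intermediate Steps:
v(j) = -⅕ - 4/j (v(j) = 1*(-⅕) - 4/j = -⅕ - 4/j)
(v(-8) + 209/29)*229 + A(-386) = ((⅕)*(-20 - 1*(-8))/(-8) + 209/29)*229 + 586 = ((⅕)*(-⅛)*(-20 + 8) + 209*(1/29))*229 + 586 = ((⅕)*(-⅛)*(-12) + 209/29)*229 + 586 = (3/10 + 209/29)*229 + 586 = (2177/290)*229 + 586 = 498533/290 + 586 = 668473/290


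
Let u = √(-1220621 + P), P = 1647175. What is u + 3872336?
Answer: 3872336 + √426554 ≈ 3.8730e+6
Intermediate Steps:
u = √426554 (u = √(-1220621 + 1647175) = √426554 ≈ 653.11)
u + 3872336 = √426554 + 3872336 = 3872336 + √426554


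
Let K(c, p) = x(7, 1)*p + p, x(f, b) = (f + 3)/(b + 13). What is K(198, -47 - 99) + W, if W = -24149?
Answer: -170795/7 ≈ -24399.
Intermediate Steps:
x(f, b) = (3 + f)/(13 + b)
K(c, p) = 12*p/7 (K(c, p) = ((3 + 7)/(13 + 1))*p + p = (10/14)*p + p = ((1/14)*10)*p + p = 5*p/7 + p = 12*p/7)
K(198, -47 - 99) + W = 12*(-47 - 99)/7 - 24149 = (12/7)*(-146) - 24149 = -1752/7 - 24149 = -170795/7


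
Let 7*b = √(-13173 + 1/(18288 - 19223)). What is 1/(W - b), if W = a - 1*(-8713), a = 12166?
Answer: 956571385/19972266264171 + 14*I*√2879041715/19972266264171 ≈ 4.7895e-5 + 3.7612e-8*I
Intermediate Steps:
b = 2*I*√2879041715/6545 (b = √(-13173 + 1/(18288 - 19223))/7 = √(-13173 + 1/(-935))/7 = √(-13173 - 1/935)/7 = √(-12316756/935)/7 = (2*I*√2879041715/935)/7 = 2*I*√2879041715/6545 ≈ 16.396*I)
W = 20879 (W = 12166 - 1*(-8713) = 12166 + 8713 = 20879)
1/(W - b) = 1/(20879 - 2*I*√2879041715/6545)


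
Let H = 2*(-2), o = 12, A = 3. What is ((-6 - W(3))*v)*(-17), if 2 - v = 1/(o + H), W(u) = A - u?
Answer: 765/4 ≈ 191.25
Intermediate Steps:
H = -4
W(u) = 3 - u
v = 15/8 (v = 2 - 1/(12 - 4) = 2 - 1/8 = 2 - 1*⅛ = 2 - ⅛ = 15/8 ≈ 1.8750)
((-6 - W(3))*v)*(-17) = ((-6 - (3 - 1*3))*(15/8))*(-17) = ((-6 - (3 - 3))*(15/8))*(-17) = ((-6 - 1*0)*(15/8))*(-17) = ((-6 + 0)*(15/8))*(-17) = -6*15/8*(-17) = -45/4*(-17) = 765/4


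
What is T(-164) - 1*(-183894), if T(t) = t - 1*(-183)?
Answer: 183913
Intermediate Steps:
T(t) = 183 + t (T(t) = t + 183 = 183 + t)
T(-164) - 1*(-183894) = (183 - 164) - 1*(-183894) = 19 + 183894 = 183913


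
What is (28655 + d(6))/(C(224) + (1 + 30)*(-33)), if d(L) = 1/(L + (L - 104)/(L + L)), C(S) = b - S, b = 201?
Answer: -372509/13598 ≈ -27.394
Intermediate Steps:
C(S) = 201 - S
d(L) = 1/(L + (-104 + L)/(2*L)) (d(L) = 1/(L + (-104 + L)/((2*L))) = 1/(L + (-104 + L)*(1/(2*L))) = 1/(L + (-104 + L)/(2*L)))
(28655 + d(6))/(C(224) + (1 + 30)*(-33)) = (28655 + 2*6/(-104 + 6 + 2*6**2))/((201 - 1*224) + (1 + 30)*(-33)) = (28655 + 2*6/(-104 + 6 + 2*36))/((201 - 224) + 31*(-33)) = (28655 + 2*6/(-104 + 6 + 72))/(-23 - 1023) = (28655 + 2*6/(-26))/(-1046) = (28655 + 2*6*(-1/26))*(-1/1046) = (28655 - 6/13)*(-1/1046) = (372509/13)*(-1/1046) = -372509/13598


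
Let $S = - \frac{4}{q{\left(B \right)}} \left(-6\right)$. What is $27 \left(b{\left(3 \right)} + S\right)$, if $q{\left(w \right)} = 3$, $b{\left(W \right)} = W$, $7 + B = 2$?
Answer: $297$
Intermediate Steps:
$B = -5$ ($B = -7 + 2 = -5$)
$S = 8$ ($S = - \frac{4}{3} \left(-6\right) = \left(-4\right) \frac{1}{3} \left(-6\right) = \left(- \frac{4}{3}\right) \left(-6\right) = 8$)
$27 \left(b{\left(3 \right)} + S\right) = 27 \left(3 + 8\right) = 27 \cdot 11 = 297$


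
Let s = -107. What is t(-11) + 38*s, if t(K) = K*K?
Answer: -3945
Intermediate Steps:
t(K) = K**2
t(-11) + 38*s = (-11)**2 + 38*(-107) = 121 - 4066 = -3945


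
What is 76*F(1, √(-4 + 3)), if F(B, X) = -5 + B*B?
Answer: -304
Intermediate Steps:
F(B, X) = -5 + B²
76*F(1, √(-4 + 3)) = 76*(-5 + 1²) = 76*(-5 + 1) = 76*(-4) = -304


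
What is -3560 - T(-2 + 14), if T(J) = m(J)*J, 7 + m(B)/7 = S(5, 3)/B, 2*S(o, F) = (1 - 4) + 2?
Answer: -5937/2 ≈ -2968.5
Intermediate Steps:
S(o, F) = -1/2 (S(o, F) = ((1 - 4) + 2)/2 = (-3 + 2)/2 = (1/2)*(-1) = -1/2)
m(B) = -49 - 7/(2*B) (m(B) = -49 + 7*(-1/(2*B)) = -49 - 7/(2*B))
T(J) = J*(-49 - 7/(2*J)) (T(J) = (-49 - 7/(2*J))*J = J*(-49 - 7/(2*J)))
-3560 - T(-2 + 14) = -3560 - (-7/2 - 49*(-2 + 14)) = -3560 - (-7/2 - 49*12) = -3560 - (-7/2 - 588) = -3560 - 1*(-1183/2) = -3560 + 1183/2 = -5937/2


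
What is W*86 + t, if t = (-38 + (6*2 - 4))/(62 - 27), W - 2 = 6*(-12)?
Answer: -42146/7 ≈ -6020.9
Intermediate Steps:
W = -70 (W = 2 + 6*(-12) = 2 - 72 = -70)
t = -6/7 (t = (-38 + (12 - 4))/35 = (-38 + 8)*(1/35) = -30*1/35 = -6/7 ≈ -0.85714)
W*86 + t = -70*86 - 6/7 = -6020 - 6/7 = -42146/7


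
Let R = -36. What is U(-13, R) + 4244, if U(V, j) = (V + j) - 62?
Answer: 4133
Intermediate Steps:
U(V, j) = -62 + V + j
U(-13, R) + 4244 = (-62 - 13 - 36) + 4244 = -111 + 4244 = 4133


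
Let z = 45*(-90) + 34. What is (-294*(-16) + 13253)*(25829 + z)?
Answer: 391696041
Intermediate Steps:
z = -4016 (z = -4050 + 34 = -4016)
(-294*(-16) + 13253)*(25829 + z) = (-294*(-16) + 13253)*(25829 - 4016) = (4704 + 13253)*21813 = 17957*21813 = 391696041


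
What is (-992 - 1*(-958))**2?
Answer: 1156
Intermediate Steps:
(-992 - 1*(-958))**2 = (-992 + 958)**2 = (-34)**2 = 1156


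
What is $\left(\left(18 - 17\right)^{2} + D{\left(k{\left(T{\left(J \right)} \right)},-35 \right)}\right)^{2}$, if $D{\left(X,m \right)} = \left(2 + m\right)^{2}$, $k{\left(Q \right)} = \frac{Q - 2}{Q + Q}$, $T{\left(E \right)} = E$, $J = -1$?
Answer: $1188100$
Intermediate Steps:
$k{\left(Q \right)} = \frac{-2 + Q}{2 Q}$
$\left(\left(18 - 17\right)^{2} + D{\left(k{\left(T{\left(J \right)} \right)},-35 \right)}\right)^{2} = \left(\left(18 - 17\right)^{2} + \left(2 - 35\right)^{2}\right)^{2} = \left(1^{2} + \left(-33\right)^{2}\right)^{2} = \left(1 + 1089\right)^{2} = 1090^{2} = 1188100$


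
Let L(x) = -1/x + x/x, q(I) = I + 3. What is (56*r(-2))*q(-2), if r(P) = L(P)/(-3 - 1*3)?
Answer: -14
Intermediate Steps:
q(I) = 3 + I
L(x) = 1 - 1/x (L(x) = -1/x + 1 = 1 - 1/x)
r(P) = -(-1 + P)/(6*P) (r(P) = ((-1 + P)/P)/(-3 - 1*3) = ((-1 + P)/P)/(-3 - 3) = ((-1 + P)/P)/(-6) = ((-1 + P)/P)*(-⅙) = -(-1 + P)/(6*P))
(56*r(-2))*q(-2) = (56*((⅙)*(1 - 1*(-2))/(-2)))*(3 - 2) = (56*((⅙)*(-½)*(1 + 2)))*1 = (56*((⅙)*(-½)*3))*1 = (56*(-¼))*1 = -14*1 = -14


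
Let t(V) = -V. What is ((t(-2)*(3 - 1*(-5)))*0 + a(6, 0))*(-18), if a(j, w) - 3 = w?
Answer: -54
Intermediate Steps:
a(j, w) = 3 + w
((t(-2)*(3 - 1*(-5)))*0 + a(6, 0))*(-18) = (((-1*(-2))*(3 - 1*(-5)))*0 + (3 + 0))*(-18) = ((2*(3 + 5))*0 + 3)*(-18) = ((2*8)*0 + 3)*(-18) = (16*0 + 3)*(-18) = (0 + 3)*(-18) = 3*(-18) = -54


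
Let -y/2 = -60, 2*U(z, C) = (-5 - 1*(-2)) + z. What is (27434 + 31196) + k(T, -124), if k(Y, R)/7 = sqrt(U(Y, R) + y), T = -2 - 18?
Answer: 58630 + 7*sqrt(434)/2 ≈ 58703.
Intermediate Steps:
U(z, C) = -3/2 + z/2 (U(z, C) = ((-5 - 1*(-2)) + z)/2 = ((-5 + 2) + z)/2 = (-3 + z)/2 = -3/2 + z/2)
y = 120 (y = -2*(-60) = 120)
T = -20
k(Y, R) = 7*sqrt(237/2 + Y/2) (k(Y, R) = 7*sqrt((-3/2 + Y/2) + 120) = 7*sqrt(237/2 + Y/2))
(27434 + 31196) + k(T, -124) = (27434 + 31196) + 7*sqrt(474 + 2*(-20))/2 = 58630 + 7*sqrt(474 - 40)/2 = 58630 + 7*sqrt(434)/2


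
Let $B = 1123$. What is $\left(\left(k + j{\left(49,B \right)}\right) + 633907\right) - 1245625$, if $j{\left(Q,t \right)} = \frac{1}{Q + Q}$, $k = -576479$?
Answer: $- \frac{116443305}{98} \approx -1.1882 \cdot 10^{6}$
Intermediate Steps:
$j{\left(Q,t \right)} = \frac{1}{2 Q}$
$\left(\left(k + j{\left(49,B \right)}\right) + 633907\right) - 1245625 = \left(\left(-576479 + \frac{1}{2 \cdot 49}\right) + 633907\right) - 1245625 = \left(\left(-576479 + \frac{1}{2} \cdot \frac{1}{49}\right) + 633907\right) - 1245625 = \left(\left(-576479 + \frac{1}{98}\right) + 633907\right) - 1245625 = \left(- \frac{56494941}{98} + 633907\right) - 1245625 = \frac{5627945}{98} - 1245625 = - \frac{116443305}{98}$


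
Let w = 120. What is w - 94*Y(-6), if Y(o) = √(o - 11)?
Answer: 120 - 94*I*√17 ≈ 120.0 - 387.57*I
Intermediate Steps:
Y(o) = √(-11 + o)
w - 94*Y(-6) = 120 - 94*√(-11 - 6) = 120 - 94*I*√17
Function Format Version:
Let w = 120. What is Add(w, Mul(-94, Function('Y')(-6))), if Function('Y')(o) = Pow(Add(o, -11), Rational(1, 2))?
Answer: Add(120, Mul(-94, I, Pow(17, Rational(1, 2)))) ≈ Add(120.00, Mul(-387.57, I))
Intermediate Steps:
Function('Y')(o) = Pow(Add(-11, o), Rational(1, 2))
Add(w, Mul(-94, Function('Y')(-6))) = Add(120, Mul(-94, Pow(Add(-11, -6), Rational(1, 2)))) = Add(120, Mul(-94, Pow(-17, Rational(1, 2)))) = Add(120, Mul(-94, Mul(I, Pow(17, Rational(1, 2))))) = Add(120, Mul(-94, I, Pow(17, Rational(1, 2))))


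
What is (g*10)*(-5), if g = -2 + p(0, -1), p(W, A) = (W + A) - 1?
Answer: 200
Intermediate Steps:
p(W, A) = -1 + A + W (p(W, A) = (A + W) - 1 = -1 + A + W)
g = -4 (g = -2 + (-1 - 1 + 0) = -2 - 2 = -4)
(g*10)*(-5) = -4*10*(-5) = -40*(-5) = 200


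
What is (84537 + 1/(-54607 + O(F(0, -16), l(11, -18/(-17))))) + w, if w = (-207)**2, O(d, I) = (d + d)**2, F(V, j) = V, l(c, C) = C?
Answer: 6956167301/54607 ≈ 1.2739e+5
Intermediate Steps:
O(d, I) = 4*d**2 (O(d, I) = (2*d)**2 = 4*d**2)
w = 42849
(84537 + 1/(-54607 + O(F(0, -16), l(11, -18/(-17))))) + w = (84537 + 1/(-54607 + 4*0**2)) + 42849 = (84537 + 1/(-54607 + 4*0)) + 42849 = (84537 + 1/(-54607 + 0)) + 42849 = (84537 + 1/(-54607)) + 42849 = (84537 - 1/54607) + 42849 = 4616311958/54607 + 42849 = 6956167301/54607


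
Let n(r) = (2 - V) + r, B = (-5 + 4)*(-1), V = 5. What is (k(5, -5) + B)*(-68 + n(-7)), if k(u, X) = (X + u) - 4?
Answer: 234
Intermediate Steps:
B = 1 (B = -1*(-1) = 1)
k(u, X) = -4 + X + u
n(r) = -3 + r (n(r) = (2 - 1*5) + r = (2 - 5) + r = -3 + r)
(k(5, -5) + B)*(-68 + n(-7)) = ((-4 - 5 + 5) + 1)*(-68 + (-3 - 7)) = (-4 + 1)*(-68 - 10) = -3*(-78) = 234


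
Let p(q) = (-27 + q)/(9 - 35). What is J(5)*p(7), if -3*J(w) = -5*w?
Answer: 250/39 ≈ 6.4103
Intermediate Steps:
J(w) = 5*w/3 (J(w) = -(-5)*w/3 = 5*w/3)
p(q) = 27/26 - q/26 (p(q) = (-27 + q)/(-26) = (-27 + q)*(-1/26) = 27/26 - q/26)
J(5)*p(7) = ((5/3)*5)*(27/26 - 1/26*7) = 25*(27/26 - 7/26)/3 = (25/3)*(10/13) = 250/39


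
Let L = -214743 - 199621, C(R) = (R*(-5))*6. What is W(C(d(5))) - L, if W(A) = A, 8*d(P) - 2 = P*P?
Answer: 1657051/4 ≈ 4.1426e+5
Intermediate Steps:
d(P) = ¼ + P²/8 (d(P) = ¼ + (P*P)/8 = ¼ + P²/8)
C(R) = -30*R (C(R) = -5*R*6 = -30*R)
L = -414364
W(C(d(5))) - L = -30*(¼ + (⅛)*5²) - 1*(-414364) = -30*(¼ + (⅛)*25) + 414364 = -30*(¼ + 25/8) + 414364 = -30*27/8 + 414364 = -405/4 + 414364 = 1657051/4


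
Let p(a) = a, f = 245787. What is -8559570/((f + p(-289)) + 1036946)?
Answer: -4279785/641222 ≈ -6.6744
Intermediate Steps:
-8559570/((f + p(-289)) + 1036946) = -8559570/((245787 - 289) + 1036946) = -8559570/(245498 + 1036946) = -8559570/1282444 = -8559570*1/1282444 = -4279785/641222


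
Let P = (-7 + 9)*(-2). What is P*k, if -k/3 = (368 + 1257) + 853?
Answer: 29736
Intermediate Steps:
P = -4 (P = 2*(-2) = -4)
k = -7434 (k = -3*((368 + 1257) + 853) = -3*(1625 + 853) = -3*2478 = -7434)
P*k = -4*(-7434) = 29736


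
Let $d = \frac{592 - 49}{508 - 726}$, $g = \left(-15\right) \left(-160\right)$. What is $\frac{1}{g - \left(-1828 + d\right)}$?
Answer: $\frac{218}{922247} \approx 0.00023638$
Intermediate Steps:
$g = 2400$
$d = - \frac{543}{218}$ ($d = \frac{543}{508 - 726} = \frac{543}{-218} = 543 \left(- \frac{1}{218}\right) = - \frac{543}{218} \approx -2.4908$)
$\frac{1}{g - \left(-1828 + d\right)} = \frac{1}{2400 + \left(57 - \left(\left(-415 - \frac{543}{218}\right) - 1356\right)\right)} = \frac{1}{2400 + \left(57 - \left(- \frac{91013}{218} - 1356\right)\right)} = \frac{1}{2400 + \left(57 - - \frac{386621}{218}\right)} = \frac{1}{2400 + \left(57 + \frac{386621}{218}\right)} = \frac{1}{2400 + \frac{399047}{218}} = \frac{1}{\frac{922247}{218}} = \frac{218}{922247}$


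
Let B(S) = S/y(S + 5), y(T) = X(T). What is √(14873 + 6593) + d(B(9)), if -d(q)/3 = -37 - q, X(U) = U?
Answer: 1581/14 + √21466 ≈ 259.44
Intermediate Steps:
y(T) = T
B(S) = S/(5 + S) (B(S) = S/(S + 5) = S/(5 + S))
d(q) = 111 + 3*q (d(q) = -3*(-37 - q) = 111 + 3*q)
√(14873 + 6593) + d(B(9)) = √(14873 + 6593) + (111 + 3*(9/(5 + 9))) = √21466 + (111 + 3*(9/14)) = √21466 + (111 + 27/14) = √21466 + 1581/14 = 1581/14 + √21466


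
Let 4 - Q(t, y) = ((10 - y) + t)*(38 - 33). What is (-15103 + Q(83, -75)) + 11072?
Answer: -4867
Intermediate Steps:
Q(t, y) = -46 - 5*t + 5*y (Q(t, y) = 4 - ((10 - y) + t)*(38 - 33) = 4 - (10 + t - y)*5 = 4 - (50 - 5*y + 5*t) = 4 + (-50 - 5*t + 5*y) = -46 - 5*t + 5*y)
(-15103 + Q(83, -75)) + 11072 = (-15103 + (-46 - 5*83 + 5*(-75))) + 11072 = (-15103 + (-46 - 415 - 375)) + 11072 = (-15103 - 836) + 11072 = -15939 + 11072 = -4867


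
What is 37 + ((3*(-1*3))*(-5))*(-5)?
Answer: -188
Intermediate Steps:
37 + ((3*(-1*3))*(-5))*(-5) = 37 + ((3*(-3))*(-5))*(-5) = 37 - 9*(-5)*(-5) = 37 + 45*(-5) = 37 - 225 = -188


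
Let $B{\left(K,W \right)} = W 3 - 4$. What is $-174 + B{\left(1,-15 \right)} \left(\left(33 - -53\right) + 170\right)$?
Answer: $-12718$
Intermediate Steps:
$B{\left(K,W \right)} = -4 + 3 W$ ($B{\left(K,W \right)} = 3 W - 4 = -4 + 3 W$)
$-174 + B{\left(1,-15 \right)} \left(\left(33 - -53\right) + 170\right) = -174 + \left(-4 + 3 \left(-15\right)\right) \left(\left(33 - -53\right) + 170\right) = -174 + \left(-4 - 45\right) \left(\left(33 + 53\right) + 170\right) = -174 - 49 \left(86 + 170\right) = -174 - 12544 = -12718$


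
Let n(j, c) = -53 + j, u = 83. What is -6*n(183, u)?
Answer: -780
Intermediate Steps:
-6*n(183, u) = -6*(-53 + 183) = -6*130 = -780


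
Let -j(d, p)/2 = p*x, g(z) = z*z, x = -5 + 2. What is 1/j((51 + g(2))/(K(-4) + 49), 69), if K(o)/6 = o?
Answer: 1/414 ≈ 0.0024155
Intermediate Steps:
K(o) = 6*o
x = -3
g(z) = z**2
j(d, p) = 6*p (j(d, p) = -2*p*(-3) = -(-6)*p = 6*p)
1/j((51 + g(2))/(K(-4) + 49), 69) = 1/(6*69) = 1/414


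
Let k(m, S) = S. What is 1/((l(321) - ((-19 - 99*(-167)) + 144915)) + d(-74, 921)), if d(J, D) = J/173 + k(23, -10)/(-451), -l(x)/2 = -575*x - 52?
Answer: 78023/16215098331 ≈ 4.8118e-6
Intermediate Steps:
l(x) = 104 + 1150*x (l(x) = -2*(-575*x - 52) = -2*(-52 - 575*x) = 104 + 1150*x)
d(J, D) = 10/451 + J/173 (d(J, D) = J/173 - 10/(-451) = J*(1/173) - 10*(-1/451) = J/173 + 10/451 = 10/451 + J/173)
1/((l(321) - ((-19 - 99*(-167)) + 144915)) + d(-74, 921)) = 1/(((104 + 1150*321) - ((-19 - 99*(-167)) + 144915)) + (10/451 + (1/173)*(-74))) = 1/(((104 + 369150) - ((-19 + 16533) + 144915)) + (10/451 - 74/173)) = 1/((369254 - (16514 + 144915)) - 31644/78023) = 1/((369254 - 1*161429) - 31644/78023) = 1/((369254 - 161429) - 31644/78023) = 1/(207825 - 31644/78023) = 1/(16215098331/78023) = 78023/16215098331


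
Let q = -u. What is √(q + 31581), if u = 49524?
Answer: I*√17943 ≈ 133.95*I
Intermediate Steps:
q = -49524 (q = -1*49524 = -49524)
√(q + 31581) = √(-49524 + 31581) = √(-17943) = I*√17943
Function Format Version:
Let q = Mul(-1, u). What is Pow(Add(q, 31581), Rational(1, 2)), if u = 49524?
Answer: Mul(I, Pow(17943, Rational(1, 2))) ≈ Mul(133.95, I)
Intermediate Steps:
q = -49524 (q = Mul(-1, 49524) = -49524)
Pow(Add(q, 31581), Rational(1, 2)) = Pow(Add(-49524, 31581), Rational(1, 2)) = Pow(-17943, Rational(1, 2)) = Mul(I, Pow(17943, Rational(1, 2)))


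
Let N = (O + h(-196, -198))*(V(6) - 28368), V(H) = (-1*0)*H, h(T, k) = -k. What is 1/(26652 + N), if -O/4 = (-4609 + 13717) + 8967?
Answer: 1/2045416188 ≈ 4.8890e-10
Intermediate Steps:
V(H) = 0 (V(H) = 0*H = 0)
O = -72300 (O = -4*((-4609 + 13717) + 8967) = -4*(9108 + 8967) = -4*18075 = -72300)
N = 2045389536 (N = (-72300 - 1*(-198))*(0 - 28368) = (-72300 + 198)*(-28368) = -72102*(-28368) = 2045389536)
1/(26652 + N) = 1/(26652 + 2045389536) = 1/2045416188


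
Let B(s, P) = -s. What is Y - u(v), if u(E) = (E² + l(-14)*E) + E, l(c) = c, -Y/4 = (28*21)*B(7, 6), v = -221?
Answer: -35250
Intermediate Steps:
Y = 16464 (Y = -4*28*21*(-1*7) = -2352*(-7) = -4*(-4116) = 16464)
u(E) = E² - 13*E (u(E) = (E² - 14*E) + E = E² - 13*E)
Y - u(v) = 16464 - (-221)*(-13 - 221) = 16464 - (-221)*(-234) = 16464 - 1*51714 = 16464 - 51714 = -35250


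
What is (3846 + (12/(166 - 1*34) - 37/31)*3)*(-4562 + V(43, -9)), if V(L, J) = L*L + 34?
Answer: -3510449082/341 ≈ -1.0295e+7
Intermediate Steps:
V(L, J) = 34 + L² (V(L, J) = L² + 34 = 34 + L²)
(3846 + (12/(166 - 1*34) - 37/31)*3)*(-4562 + V(43, -9)) = (3846 + (12/(166 - 1*34) - 37/31)*3)*(-4562 + (34 + 43²)) = (3846 + (12/(166 - 34) - 37*1/31)*3)*(-4562 + (34 + 1849)) = (3846 + (12/132 - 37/31)*3)*(-4562 + 1883) = (3846 + (12*(1/132) - 37/31)*3)*(-2679) = (3846 + (1/11 - 37/31)*3)*(-2679) = (3846 - 376/341*3)*(-2679) = (3846 - 1128/341)*(-2679) = (1310358/341)*(-2679) = -3510449082/341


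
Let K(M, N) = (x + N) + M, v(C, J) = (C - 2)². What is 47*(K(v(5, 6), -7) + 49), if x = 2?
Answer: 2491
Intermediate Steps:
v(C, J) = (-2 + C)²
K(M, N) = 2 + M + N (K(M, N) = (2 + N) + M = 2 + M + N)
47*(K(v(5, 6), -7) + 49) = 47*((2 + (-2 + 5)² - 7) + 49) = 47*((2 + 3² - 7) + 49) = 47*((2 + 9 - 7) + 49) = 47*(4 + 49) = 47*53 = 2491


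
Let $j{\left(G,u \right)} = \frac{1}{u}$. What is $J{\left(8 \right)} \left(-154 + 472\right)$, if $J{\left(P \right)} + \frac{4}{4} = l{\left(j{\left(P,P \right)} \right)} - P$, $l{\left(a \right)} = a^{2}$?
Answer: $- \frac{91425}{32} \approx -2857.0$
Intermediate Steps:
$J{\left(P \right)} = -1 + \frac{1}{P^{2}} - P$ ($J{\left(P \right)} = -1 + \left(\left(\frac{1}{P}\right)^{2} - P\right) = -1 - \left(P - \frac{1}{P^{2}}\right) = -1 + \frac{1}{P^{2}} - P$)
$J{\left(8 \right)} \left(-154 + 472\right) = \left(-1 + \frac{1}{64} - 8\right) \left(-154 + 472\right) = \left(-1 + \frac{1}{64} - 8\right) 318 = \left(- \frac{575}{64}\right) 318 = - \frac{91425}{32}$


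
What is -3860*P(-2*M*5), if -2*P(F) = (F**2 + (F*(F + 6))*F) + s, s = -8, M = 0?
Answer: -15440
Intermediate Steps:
P(F) = 4 - F**2/2 - F**2*(6 + F)/2 (P(F) = -((F**2 + (F*(F + 6))*F) - 8)/2 = -((F**2 + (F*(6 + F))*F) - 8)/2 = -((F**2 + F**2*(6 + F)) - 8)/2 = -(-8 + F**2 + F**2*(6 + F))/2 = 4 - F**2/2 - F**2*(6 + F)/2)
-3860*P(-2*M*5) = -3860*(4 - 7*(-2*0*5)**2/2 - (-2*0*5)**3/2) = -3860*(4 - 7*(0*5)**2/2 - (0*5)**3/2) = -3860*(4 - 7/2*0**2 - 1/2*0**3) = -3860*(4 - 7/2*0 - 1/2*0) = -3860*(4 + 0 + 0) = -3860*4 = -15440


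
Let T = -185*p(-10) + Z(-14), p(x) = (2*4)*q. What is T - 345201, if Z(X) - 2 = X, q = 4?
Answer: -351133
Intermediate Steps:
p(x) = 32 (p(x) = (2*4)*4 = 8*4 = 32)
Z(X) = 2 + X
T = -5932 (T = -185*32 + (2 - 14) = -5920 - 12 = -5932)
T - 345201 = -5932 - 345201 = -351133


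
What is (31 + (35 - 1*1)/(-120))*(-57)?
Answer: -35017/20 ≈ -1750.8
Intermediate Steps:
(31 + (35 - 1*1)/(-120))*(-57) = (31 + (35 - 1)*(-1/120))*(-57) = (31 + 34*(-1/120))*(-57) = (31 - 17/60)*(-57) = (1843/60)*(-57) = -35017/20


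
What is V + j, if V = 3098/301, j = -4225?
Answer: -1268627/301 ≈ -4214.7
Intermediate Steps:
V = 3098/301 (V = 3098*(1/301) = 3098/301 ≈ 10.292)
V + j = 3098/301 - 4225 = -1268627/301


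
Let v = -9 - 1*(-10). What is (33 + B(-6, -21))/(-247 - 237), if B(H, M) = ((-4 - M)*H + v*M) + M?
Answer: 111/484 ≈ 0.22934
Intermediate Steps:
v = 1 (v = -9 + 10 = 1)
B(H, M) = 2*M + H*(-4 - M) (B(H, M) = ((-4 - M)*H + 1*M) + M = (H*(-4 - M) + M) + M = (M + H*(-4 - M)) + M = 2*M + H*(-4 - M))
(33 + B(-6, -21))/(-247 - 237) = (33 + (-4*(-6) + 2*(-21) - 1*(-6)*(-21)))/(-247 - 237) = (33 + (24 - 42 - 126))/(-484) = (33 - 144)*(-1/484) = -111*(-1/484) = 111/484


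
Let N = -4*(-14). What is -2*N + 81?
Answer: -31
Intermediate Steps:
N = 56
-2*N + 81 = -2*56 + 81 = -112 + 81 = -31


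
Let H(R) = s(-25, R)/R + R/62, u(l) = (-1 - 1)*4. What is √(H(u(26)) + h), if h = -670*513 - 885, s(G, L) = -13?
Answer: I*√5298469718/124 ≈ 587.02*I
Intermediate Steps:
u(l) = -8 (u(l) = -2*4 = -8)
H(R) = -13/R + R/62
h = -344595 (h = -343710 - 885 = -344595)
√(H(u(26)) + h) = √((-13/(-8) + (1/62)*(-8)) - 344595) = √((-13*(-⅛) - 4/31) - 344595) = √((13/8 - 4/31) - 344595) = √(371/248 - 344595) = √(-85459189/248) = I*√5298469718/124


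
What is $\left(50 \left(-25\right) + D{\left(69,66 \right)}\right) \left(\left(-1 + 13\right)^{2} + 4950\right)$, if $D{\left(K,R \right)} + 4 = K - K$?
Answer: $-6387876$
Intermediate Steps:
$D{\left(K,R \right)} = -4$ ($D{\left(K,R \right)} = -4 + \left(K - K\right) = -4 + 0 = -4$)
$\left(50 \left(-25\right) + D{\left(69,66 \right)}\right) \left(\left(-1 + 13\right)^{2} + 4950\right) = \left(50 \left(-25\right) - 4\right) \left(\left(-1 + 13\right)^{2} + 4950\right) = \left(-1250 - 4\right) \left(12^{2} + 4950\right) = - 1254 \left(144 + 4950\right) = \left(-1254\right) 5094 = -6387876$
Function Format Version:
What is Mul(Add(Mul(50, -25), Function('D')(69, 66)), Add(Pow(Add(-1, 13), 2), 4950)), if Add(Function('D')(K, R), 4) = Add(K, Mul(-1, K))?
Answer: -6387876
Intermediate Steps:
Function('D')(K, R) = -4 (Function('D')(K, R) = Add(-4, Add(K, Mul(-1, K))) = Add(-4, 0) = -4)
Mul(Add(Mul(50, -25), Function('D')(69, 66)), Add(Pow(Add(-1, 13), 2), 4950)) = Mul(Add(Mul(50, -25), -4), Add(Pow(Add(-1, 13), 2), 4950)) = Mul(Add(-1250, -4), Add(Pow(12, 2), 4950)) = Mul(-1254, Add(144, 4950)) = Mul(-1254, 5094) = -6387876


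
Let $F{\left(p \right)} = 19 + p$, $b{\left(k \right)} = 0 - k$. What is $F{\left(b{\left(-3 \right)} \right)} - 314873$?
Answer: $-314851$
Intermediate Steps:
$b{\left(k \right)} = - k$
$F{\left(b{\left(-3 \right)} \right)} - 314873 = \left(19 - -3\right) - 314873 = \left(19 + 3\right) - 314873 = 22 - 314873 = -314851$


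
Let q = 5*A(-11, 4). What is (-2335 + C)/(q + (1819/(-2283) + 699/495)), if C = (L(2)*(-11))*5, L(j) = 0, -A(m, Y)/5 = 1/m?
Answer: -97731425/120881 ≈ -808.49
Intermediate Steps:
A(m, Y) = -5/m
q = 25/11 (q = 5*(-5/(-11)) = 5*(-5*(-1/11)) = 5*(5/11) = 25/11 ≈ 2.2727)
C = 0 (C = (0*(-11))*5 = 0*5 = 0)
(-2335 + C)/(q + (1819/(-2283) + 699/495)) = (-2335 + 0)/(25/11 + (1819/(-2283) + 699/495)) = -2335/(25/11 + (1819*(-1/2283) + 699*(1/495))) = -2335/(25/11 + (-1819/2283 + 233/165)) = -2335/(25/11 + 25756/41855) = -2335/120881/41855 = -2335*41855/120881 = -97731425/120881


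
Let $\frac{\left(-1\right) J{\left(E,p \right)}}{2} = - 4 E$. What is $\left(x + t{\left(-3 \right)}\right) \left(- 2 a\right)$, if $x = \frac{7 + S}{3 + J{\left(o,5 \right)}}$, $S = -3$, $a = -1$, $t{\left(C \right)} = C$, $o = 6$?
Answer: $- \frac{298}{51} \approx -5.8431$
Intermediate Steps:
$J{\left(E,p \right)} = 8 E$ ($J{\left(E,p \right)} = - 2 \left(- 4 E\right) = 8 E$)
$x = \frac{4}{51}$ ($x = \frac{7 - 3}{3 + 8 \cdot 6} = \frac{4}{3 + 48} = \frac{4}{51} \approx 0.078431$)
$\left(x + t{\left(-3 \right)}\right) \left(- 2 a\right) = \left(\frac{4}{51} - 3\right) \left(\left(-2\right) \left(-1\right)\right) = \left(- \frac{149}{51}\right) 2 = - \frac{298}{51}$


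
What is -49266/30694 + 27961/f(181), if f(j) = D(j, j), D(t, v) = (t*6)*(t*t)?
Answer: -875974742851/546022410762 ≈ -1.6043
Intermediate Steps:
D(t, v) = 6*t³ (D(t, v) = (6*t)*t² = 6*t³)
f(j) = 6*j³
-49266/30694 + 27961/f(181) = -49266/30694 + 27961/((6*181³)) = -49266*1/30694 + 27961/((6*5929741)) = -24633/15347 + 27961/35578446 = -875974742851/546022410762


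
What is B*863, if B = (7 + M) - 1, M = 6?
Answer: 10356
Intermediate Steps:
B = 12 (B = (7 + 6) - 1 = 13 - 1 = 12)
B*863 = 12*863 = 10356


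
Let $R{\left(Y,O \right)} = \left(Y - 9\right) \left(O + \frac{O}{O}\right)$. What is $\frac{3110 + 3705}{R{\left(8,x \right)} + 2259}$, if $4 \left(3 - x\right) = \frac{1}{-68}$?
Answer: $\frac{1853680}{613359} \approx 3.0222$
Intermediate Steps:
$x = \frac{817}{272}$ ($x = 3 - \frac{1}{4 \left(-68\right)} = 3 - - \frac{1}{272} = 3 + \frac{1}{272} = \frac{817}{272} \approx 3.0037$)
$R{\left(Y,O \right)} = \left(1 + O\right) \left(-9 + Y\right)$ ($R{\left(Y,O \right)} = \left(-9 + Y\right) \left(O + 1\right) = \left(-9 + Y\right) \left(1 + O\right) = \left(1 + O\right) \left(-9 + Y\right)$)
$\frac{3110 + 3705}{R{\left(8,x \right)} + 2259} = \frac{3110 + 3705}{\left(-9 + 8 - \frac{7353}{272} + \frac{817}{272} \cdot 8\right) + 2259} = \frac{6815}{\left(-9 + 8 - \frac{7353}{272} + \frac{817}{34}\right) + 2259} = \frac{6815}{- \frac{1089}{272} + 2259} = \frac{6815}{\frac{613359}{272}} = 6815 \cdot \frac{272}{613359} = \frac{1853680}{613359}$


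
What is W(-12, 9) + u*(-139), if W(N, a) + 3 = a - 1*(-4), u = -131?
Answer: 18219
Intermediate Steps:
W(N, a) = 1 + a (W(N, a) = -3 + (a - 1*(-4)) = -3 + (a + 4) = -3 + (4 + a) = 1 + a)
W(-12, 9) + u*(-139) = (1 + 9) - 131*(-139) = 10 + 18209 = 18219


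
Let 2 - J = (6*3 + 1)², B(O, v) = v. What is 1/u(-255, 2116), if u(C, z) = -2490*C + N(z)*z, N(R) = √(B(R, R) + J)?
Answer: 317475/197647306154 - 529*√1757/98823653077 ≈ 1.3819e-6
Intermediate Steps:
J = -359 (J = 2 - (6*3 + 1)² = 2 - (18 + 1)² = 2 - 1*19² = 2 - 1*361 = 2 - 361 = -359)
N(R) = √(-359 + R) (N(R) = √(R - 359) = √(-359 + R))
u(C, z) = -2490*C + z*√(-359 + z) (u(C, z) = -2490*C + √(-359 + z)*z = -2490*C + z*√(-359 + z))
1/u(-255, 2116) = 1/(-2490*(-255) + 2116*√(-359 + 2116)) = 1/(634950 + 2116*√1757)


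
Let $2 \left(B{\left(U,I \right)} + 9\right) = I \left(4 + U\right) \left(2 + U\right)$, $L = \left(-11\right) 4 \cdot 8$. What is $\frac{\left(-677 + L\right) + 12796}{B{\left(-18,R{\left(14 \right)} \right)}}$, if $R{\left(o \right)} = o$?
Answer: $\frac{11767}{1559} \approx 7.5478$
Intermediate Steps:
$L = -352$ ($L = \left(-44\right) 8 = -352$)
$B{\left(U,I \right)} = -9 + \frac{I \left(2 + U\right) \left(4 + U\right)}{2}$ ($B{\left(U,I \right)} = -9 + \frac{I \left(4 + U\right) \left(2 + U\right)}{2} = -9 + \frac{I \left(2 + U\right) \left(4 + U\right)}{2}$)
$\frac{\left(-677 + L\right) + 12796}{B{\left(-18,R{\left(14 \right)} \right)}} = \frac{\left(-677 - 352\right) + 12796}{-9 + 4 \cdot 14 + \frac{1}{2} \cdot 14 \left(-18\right)^{2} + 3 \cdot 14 \left(-18\right)} = \frac{-1029 + 12796}{-9 + 56 + \frac{1}{2} \cdot 14 \cdot 324 - 756} = \frac{11767}{-9 + 56 + 2268 - 756} = \frac{11767}{1559}$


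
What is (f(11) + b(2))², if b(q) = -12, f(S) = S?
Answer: 1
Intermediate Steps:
(f(11) + b(2))² = (11 - 12)² = (-1)² = 1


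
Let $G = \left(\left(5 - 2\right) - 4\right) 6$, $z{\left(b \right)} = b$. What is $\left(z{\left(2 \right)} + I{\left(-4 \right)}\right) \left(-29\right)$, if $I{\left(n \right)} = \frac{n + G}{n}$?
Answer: $- \frac{261}{2} \approx -130.5$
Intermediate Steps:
$G = -6$ ($G = \left(\left(5 - 2\right) - 4\right) 6 = \left(3 - 4\right) 6 = \left(-1\right) 6 = -6$)
$I{\left(n \right)} = \frac{-6 + n}{n}$ ($I{\left(n \right)} = \frac{n - 6}{n} = \frac{-6 + n}{n}$)
$\left(z{\left(2 \right)} + I{\left(-4 \right)}\right) \left(-29\right) = \left(2 + \frac{-6 - 4}{-4}\right) \left(-29\right) = \left(2 - - \frac{5}{2}\right) \left(-29\right) = \left(2 + \frac{5}{2}\right) \left(-29\right) = \frac{9}{2} \left(-29\right) = - \frac{261}{2}$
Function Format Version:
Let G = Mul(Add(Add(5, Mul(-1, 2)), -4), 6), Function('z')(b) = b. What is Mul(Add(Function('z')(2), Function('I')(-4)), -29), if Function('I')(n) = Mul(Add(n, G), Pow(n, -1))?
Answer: Rational(-261, 2) ≈ -130.50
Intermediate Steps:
G = -6 (G = Mul(Add(Add(5, -2), -4), 6) = Mul(Add(3, -4), 6) = Mul(-1, 6) = -6)
Function('I')(n) = Mul(Pow(n, -1), Add(-6, n)) (Function('I')(n) = Mul(Add(n, -6), Pow(n, -1)) = Mul(Add(-6, n), Pow(n, -1)) = Mul(Pow(n, -1), Add(-6, n)))
Mul(Add(Function('z')(2), Function('I')(-4)), -29) = Mul(Add(2, Mul(Pow(-4, -1), Add(-6, -4))), -29) = Mul(Add(2, Mul(Rational(-1, 4), -10)), -29) = Mul(Add(2, Rational(5, 2)), -29) = Mul(Rational(9, 2), -29) = Rational(-261, 2)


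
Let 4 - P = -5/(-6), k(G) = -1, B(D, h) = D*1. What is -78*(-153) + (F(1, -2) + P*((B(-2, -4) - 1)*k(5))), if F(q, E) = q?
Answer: 23889/2 ≈ 11945.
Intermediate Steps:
B(D, h) = D
P = 19/6 (P = 4 - (-5)/(-6) = 4 - (-5)*(-1)/6 = 4 - 1*⅚ = 4 - ⅚ = 19/6 ≈ 3.1667)
-78*(-153) + (F(1, -2) + P*((B(-2, -4) - 1)*k(5))) = -78*(-153) + (1 + 19*((-2 - 1)*(-1))/6) = 11934 + (1 + 19*(-3*(-1))/6) = 11934 + (1 + (19/6)*3) = 11934 + (1 + 19/2) = 11934 + 21/2 = 23889/2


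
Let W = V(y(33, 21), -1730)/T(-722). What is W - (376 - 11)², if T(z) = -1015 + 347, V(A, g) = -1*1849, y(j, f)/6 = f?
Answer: -88992451/668 ≈ -1.3322e+5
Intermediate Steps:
y(j, f) = 6*f
V(A, g) = -1849
T(z) = -668
W = 1849/668 (W = -1849/(-668) = -1849*(-1/668) = 1849/668 ≈ 2.7680)
W - (376 - 11)² = 1849/668 - (376 - 11)² = 1849/668 - 1*365² = 1849/668 - 1*133225 = 1849/668 - 133225 = -88992451/668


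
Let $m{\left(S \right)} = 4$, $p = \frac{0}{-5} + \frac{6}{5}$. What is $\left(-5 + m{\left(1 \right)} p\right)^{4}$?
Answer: $\frac{1}{625} \approx 0.0016$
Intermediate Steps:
$p = \frac{6}{5}$ ($p = 0 \left(- \frac{1}{5}\right) + 6 \cdot \frac{1}{5} = 0 + \frac{6}{5} = \frac{6}{5} \approx 1.2$)
$\left(-5 + m{\left(1 \right)} p\right)^{4} = \left(-5 + 4 \cdot \frac{6}{5}\right)^{4} = \left(-5 + \frac{24}{5}\right)^{4} = \left(- \frac{1}{5}\right)^{4} = \frac{1}{625}$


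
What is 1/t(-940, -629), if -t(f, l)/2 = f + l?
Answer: 1/3138 ≈ 0.00031867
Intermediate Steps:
t(f, l) = -2*f - 2*l (t(f, l) = -2*(f + l) = -2*f - 2*l)
1/t(-940, -629) = 1/(-2*(-940) - 2*(-629)) = 1/(1880 + 1258) = 1/3138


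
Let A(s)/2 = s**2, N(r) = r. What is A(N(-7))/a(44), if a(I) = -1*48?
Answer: -49/24 ≈ -2.0417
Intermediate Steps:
a(I) = -48
A(s) = 2*s**2
A(N(-7))/a(44) = (2*(-7)**2)/(-48) = (2*49)*(-1/48) = 98*(-1/48) = -49/24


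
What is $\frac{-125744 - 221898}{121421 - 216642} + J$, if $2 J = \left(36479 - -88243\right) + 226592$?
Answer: $\frac{16726582839}{95221} \approx 1.7566 \cdot 10^{5}$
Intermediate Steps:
$J = 175657$ ($J = \frac{\left(36479 - -88243\right) + 226592}{2} = \frac{\left(36479 + 88243\right) + 226592}{2} = \frac{124722 + 226592}{2} = \frac{1}{2} \cdot 351314 = 175657$)
$\frac{-125744 - 221898}{121421 - 216642} + J = \frac{-125744 - 221898}{121421 - 216642} + 175657 = - \frac{347642}{-95221} + 175657 = \left(-347642\right) \left(- \frac{1}{95221}\right) + 175657 = \frac{347642}{95221} + 175657 = \frac{16726582839}{95221}$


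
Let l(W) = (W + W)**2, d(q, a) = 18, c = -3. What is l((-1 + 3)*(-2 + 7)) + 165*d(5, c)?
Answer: 3370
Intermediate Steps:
l(W) = 4*W**2 (l(W) = (2*W)**2 = 4*W**2)
l((-1 + 3)*(-2 + 7)) + 165*d(5, c) = 4*((-1 + 3)*(-2 + 7))**2 + 165*18 = 4*(2*5)**2 + 2970 = 4*10**2 + 2970 = 4*100 + 2970 = 400 + 2970 = 3370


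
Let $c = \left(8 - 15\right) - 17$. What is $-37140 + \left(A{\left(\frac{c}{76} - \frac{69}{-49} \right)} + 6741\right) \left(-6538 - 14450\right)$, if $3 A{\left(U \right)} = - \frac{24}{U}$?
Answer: $- \frac{15974080288}{113} \approx -1.4136 \cdot 10^{8}$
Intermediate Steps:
$c = -24$ ($c = -7 - 17 = -24$)
$A{\left(U \right)} = - \frac{8}{U}$ ($A{\left(U \right)} = \frac{\left(-24\right) \frac{1}{U}}{3} = - \frac{8}{U}$)
$-37140 + \left(A{\left(\frac{c}{76} - \frac{69}{-49} \right)} + 6741\right) \left(-6538 - 14450\right) = -37140 + \left(- \frac{8}{- \frac{24}{76} - \frac{69}{-49}} + 6741\right) \left(-6538 - 14450\right) = -37140 + \left(- \frac{8}{\left(-24\right) \frac{1}{76} - - \frac{69}{49}} + 6741\right) \left(-20988\right) = -37140 + \left(- \frac{8}{- \frac{6}{19} + \frac{69}{49}} + 6741\right) \left(-20988\right) = -37140 + \left(- \frac{8}{\frac{1017}{931}} + 6741\right) \left(-20988\right) = -37140 + \left(\left(-8\right) \frac{931}{1017} + 6741\right) \left(-20988\right) = -37140 + \left(- \frac{7448}{1017} + 6741\right) \left(-20988\right) = -37140 + \frac{6848149}{1017} \left(-20988\right) = -37140 - \frac{15969883468}{113} = - \frac{15974080288}{113}$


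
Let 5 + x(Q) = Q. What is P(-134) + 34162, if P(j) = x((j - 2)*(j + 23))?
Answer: 49253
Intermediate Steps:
x(Q) = -5 + Q
P(j) = -5 + (-2 + j)*(23 + j) (P(j) = -5 + (j - 2)*(j + 23) = -5 + (-2 + j)*(23 + j))
P(-134) + 34162 = (-51 + (-134)² + 21*(-134)) + 34162 = (-51 + 17956 - 2814) + 34162 = 15091 + 34162 = 49253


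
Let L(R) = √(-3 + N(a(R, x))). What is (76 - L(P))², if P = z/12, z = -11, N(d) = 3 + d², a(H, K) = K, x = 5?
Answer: 5041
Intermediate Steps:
P = -11/12 ≈ -0.91667
L(R) = 5 (L(R) = √(-3 + (3 + 5²)) = √(-3 + (3 + 25)) = √(-3 + 28) = √25 = 5)
(76 - L(P))² = (76 - 1*5)² = (76 - 5)² = 71² = 5041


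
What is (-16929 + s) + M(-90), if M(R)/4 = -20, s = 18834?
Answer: 1825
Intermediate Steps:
M(R) = -80 (M(R) = 4*(-20) = -80)
(-16929 + s) + M(-90) = (-16929 + 18834) - 80 = 1905 - 80 = 1825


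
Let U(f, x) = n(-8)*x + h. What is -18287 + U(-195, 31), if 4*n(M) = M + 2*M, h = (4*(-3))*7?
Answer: -18557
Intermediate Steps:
h = -84 (h = -12*7 = -84)
n(M) = 3*M/4 (n(M) = (M + 2*M)/4 = (3*M)/4 = 3*M/4)
U(f, x) = -84 - 6*x (U(f, x) = ((¾)*(-8))*x - 84 = -6*x - 84 = -84 - 6*x)
-18287 + U(-195, 31) = -18287 + (-84 - 6*31) = -18287 + (-84 - 186) = -18287 - 270 = -18557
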